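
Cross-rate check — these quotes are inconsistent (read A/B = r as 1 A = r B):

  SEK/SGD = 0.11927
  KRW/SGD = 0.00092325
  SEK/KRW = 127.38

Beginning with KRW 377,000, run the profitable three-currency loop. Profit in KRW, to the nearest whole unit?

Profit: KRW 5,342

Profitable loop is KRW → SEK → SGD → KRW:
KRW 377,000 ÷ 127.38 = SEK 2,959.65
SEK 2,959.65 × 0.11927 = SGD 353.00
SGD 353.00 ÷ 0.00092325 = KRW 382,342
Profit = KRW 382,342 − KRW 377,000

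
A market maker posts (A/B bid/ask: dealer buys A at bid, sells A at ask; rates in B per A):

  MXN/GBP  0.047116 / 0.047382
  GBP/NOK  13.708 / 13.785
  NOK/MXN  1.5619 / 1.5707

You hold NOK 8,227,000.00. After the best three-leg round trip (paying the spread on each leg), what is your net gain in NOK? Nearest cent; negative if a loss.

Best loop NOK → MXN → GBP → NOK:
NOK 8,227,000.00 × 1.5619 (sell NOK at bid) = MXN 12,849,751.30
MXN 12,849,751.30 × 0.047116 (sell MXN at bid) = GBP 605,428.88
GBP 605,428.88 × 13.708 (sell GBP at bid) = NOK 8,299,219.12

Net profit: NOK 72,219.12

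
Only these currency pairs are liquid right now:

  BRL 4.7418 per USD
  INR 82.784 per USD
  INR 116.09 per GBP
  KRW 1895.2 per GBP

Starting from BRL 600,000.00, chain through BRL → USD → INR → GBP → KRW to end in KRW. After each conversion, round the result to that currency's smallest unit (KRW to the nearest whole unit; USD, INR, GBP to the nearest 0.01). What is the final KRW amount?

BRL 600,000.00 ÷ 4.7418 = USD 126,534.23
USD 126,534.23 × 82.784 = INR 10,475,009.70
INR 10,475,009.70 ÷ 116.09 = GBP 90,231.80
GBP 90,231.80 × 1895.2 = KRW 171,007,307

KRW 171,007,307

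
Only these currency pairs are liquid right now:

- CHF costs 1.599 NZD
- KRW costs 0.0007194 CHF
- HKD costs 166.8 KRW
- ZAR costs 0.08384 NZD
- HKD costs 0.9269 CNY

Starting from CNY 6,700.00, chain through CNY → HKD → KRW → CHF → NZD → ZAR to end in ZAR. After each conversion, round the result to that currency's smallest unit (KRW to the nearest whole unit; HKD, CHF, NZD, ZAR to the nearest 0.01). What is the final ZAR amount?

ZAR 16,542.70

CNY 6,700.00 ÷ 0.9269 = HKD 7,228.40
HKD 7,228.40 × 166.8 = KRW 1,205,697
KRW 1,205,697 × 0.0007194 = CHF 867.38
CHF 867.38 × 1.599 = NZD 1,386.94
NZD 1,386.94 ÷ 0.08384 = ZAR 16,542.70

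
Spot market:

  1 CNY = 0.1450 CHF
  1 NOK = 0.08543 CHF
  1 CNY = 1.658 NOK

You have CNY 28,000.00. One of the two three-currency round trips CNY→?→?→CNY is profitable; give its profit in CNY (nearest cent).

Profitable loop is CNY → CHF → NOK → CNY:
CNY 28,000.00 × 0.1450 = CHF 4,060.00
CHF 4,060.00 ÷ 0.08543 = NOK 47,524.29
NOK 47,524.29 ÷ 1.658 = CNY 28,663.62
Profit = CNY 28,663.62 − CNY 28,000.00

Profit: CNY 663.62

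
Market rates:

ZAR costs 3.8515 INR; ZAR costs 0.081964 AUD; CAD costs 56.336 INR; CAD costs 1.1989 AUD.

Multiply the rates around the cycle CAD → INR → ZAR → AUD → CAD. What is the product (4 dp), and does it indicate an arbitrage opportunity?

1.0000 (no arbitrage)

Around CAD → INR → ZAR → AUD → CAD: 1 × 56.336 ÷ 3.8515 × 0.081964 ÷ 1.1989 = 0.999991
Product ≈ 1 (deviation 0.001%, within rounding noise).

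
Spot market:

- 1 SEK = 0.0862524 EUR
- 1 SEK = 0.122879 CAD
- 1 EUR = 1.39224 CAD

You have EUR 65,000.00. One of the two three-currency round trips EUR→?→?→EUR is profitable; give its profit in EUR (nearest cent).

Profitable loop is EUR → SEK → CAD → EUR:
EUR 65,000.00 ÷ 0.0862524 = SEK 753,602.22
SEK 753,602.22 × 0.122879 = CAD 92,601.89
CAD 92,601.89 ÷ 1.39224 = EUR 66,512.88
Profit = EUR 66,512.88 − EUR 65,000.00

Profit: EUR 1,512.88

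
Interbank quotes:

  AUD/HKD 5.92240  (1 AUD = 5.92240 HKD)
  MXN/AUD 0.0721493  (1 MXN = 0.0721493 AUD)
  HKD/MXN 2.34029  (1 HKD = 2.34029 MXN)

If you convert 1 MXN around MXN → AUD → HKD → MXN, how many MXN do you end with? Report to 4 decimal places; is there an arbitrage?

Around MXN → AUD → HKD → MXN: 1 × 0.0721493 × 5.92240 × 2.34029 = 0.999999
Product ≈ 1 (deviation 0.000%, within rounding noise).

1.0000 (no arbitrage)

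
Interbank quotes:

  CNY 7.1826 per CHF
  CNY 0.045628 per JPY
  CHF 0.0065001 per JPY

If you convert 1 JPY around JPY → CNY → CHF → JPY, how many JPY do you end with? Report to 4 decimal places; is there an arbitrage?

Around JPY → CNY → CHF → JPY: 1 × 0.045628 ÷ 7.1826 ÷ 0.0065001 = 0.977304
Product < 1; profitable direction is JPY → CHF → CNY → JPY.

0.9773 (arbitrage exists)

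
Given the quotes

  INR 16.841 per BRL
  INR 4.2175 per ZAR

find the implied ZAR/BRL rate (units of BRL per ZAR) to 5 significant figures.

1 ZAR × 4.2175 = 4.2175 INR
4.2175 INR ÷ 16.841 = 0.25043 BRL

ZAR/BRL = 0.25043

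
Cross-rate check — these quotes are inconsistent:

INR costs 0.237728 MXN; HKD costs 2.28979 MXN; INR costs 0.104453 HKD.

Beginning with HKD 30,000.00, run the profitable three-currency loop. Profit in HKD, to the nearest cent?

Profitable loop is HKD → MXN → INR → HKD:
HKD 30,000.00 × 2.28979 = MXN 68,693.70
MXN 68,693.70 ÷ 0.237728 = INR 288,959.23
INR 288,959.23 × 0.104453 = HKD 30,182.66
Profit = HKD 30,182.66 − HKD 30,000.00

Profit: HKD 182.66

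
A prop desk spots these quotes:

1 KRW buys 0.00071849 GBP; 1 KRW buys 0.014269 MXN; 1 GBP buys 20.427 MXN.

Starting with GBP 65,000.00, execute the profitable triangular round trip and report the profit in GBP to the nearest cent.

Profitable loop is GBP → MXN → KRW → GBP:
GBP 65,000.00 × 20.427 = MXN 1,327,755.00
MXN 1,327,755.00 ÷ 0.014269 = KRW 93,051,721
KRW 93,051,721 × 0.00071849 = GBP 66,856.73
Profit = GBP 66,856.73 − GBP 65,000.00

Profit: GBP 1,856.73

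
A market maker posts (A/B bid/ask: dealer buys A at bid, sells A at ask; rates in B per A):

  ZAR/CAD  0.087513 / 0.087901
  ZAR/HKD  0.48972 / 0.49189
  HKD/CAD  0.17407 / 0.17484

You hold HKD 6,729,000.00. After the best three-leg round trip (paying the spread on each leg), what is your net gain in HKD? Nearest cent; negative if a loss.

Net profit: HKD 118,220.43

Best loop HKD → ZAR → CAD → HKD:
HKD 6,729,000.00 ÷ 0.49189 (buy ZAR at ask) = ZAR 13,679,887.78
ZAR 13,679,887.78 × 0.087513 (sell ZAR at bid) = CAD 1,197,168.02
CAD 1,197,168.02 ÷ 0.17484 (buy HKD at ask) = HKD 6,847,220.43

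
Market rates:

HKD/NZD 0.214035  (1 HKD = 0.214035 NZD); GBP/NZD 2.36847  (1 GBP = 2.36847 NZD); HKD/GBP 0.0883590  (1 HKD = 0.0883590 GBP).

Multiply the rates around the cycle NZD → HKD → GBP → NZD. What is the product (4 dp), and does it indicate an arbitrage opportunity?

Around NZD → HKD → GBP → NZD: 1 ÷ 0.214035 × 0.0883590 × 2.36847 = 0.977764
Product < 1; profitable direction is NZD → GBP → HKD → NZD.

0.9778 (arbitrage exists)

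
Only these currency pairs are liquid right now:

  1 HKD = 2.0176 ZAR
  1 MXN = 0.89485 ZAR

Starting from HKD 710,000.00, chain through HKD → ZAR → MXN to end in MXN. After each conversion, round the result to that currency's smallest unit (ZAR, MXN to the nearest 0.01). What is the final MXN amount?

MXN 1,600,822.48

HKD 710,000.00 × 2.0176 = ZAR 1,432,496.00
ZAR 1,432,496.00 ÷ 0.89485 = MXN 1,600,822.48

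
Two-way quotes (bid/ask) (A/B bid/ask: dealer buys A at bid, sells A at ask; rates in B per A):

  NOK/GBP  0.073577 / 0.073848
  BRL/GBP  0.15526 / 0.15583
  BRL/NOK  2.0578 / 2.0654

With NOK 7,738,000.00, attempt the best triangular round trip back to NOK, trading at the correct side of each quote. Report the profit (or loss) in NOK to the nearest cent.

Net profit: NOK 138,719.80

Best loop NOK → BRL → GBP → NOK:
NOK 7,738,000.00 ÷ 2.0654 (buy BRL at ask) = BRL 3,746,489.78
BRL 3,746,489.78 × 0.15526 (sell BRL at bid) = GBP 581,680.00
GBP 581,680.00 ÷ 0.073848 (buy NOK at ask) = NOK 7,876,719.80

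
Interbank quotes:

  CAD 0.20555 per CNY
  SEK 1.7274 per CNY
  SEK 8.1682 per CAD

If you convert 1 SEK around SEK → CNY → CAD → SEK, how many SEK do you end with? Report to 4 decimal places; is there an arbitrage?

0.9720 (arbitrage exists)

Around SEK → CNY → CAD → SEK: 1 ÷ 1.7274 × 0.20555 × 8.1682 = 0.971966
Product < 1; profitable direction is SEK → CAD → CNY → SEK.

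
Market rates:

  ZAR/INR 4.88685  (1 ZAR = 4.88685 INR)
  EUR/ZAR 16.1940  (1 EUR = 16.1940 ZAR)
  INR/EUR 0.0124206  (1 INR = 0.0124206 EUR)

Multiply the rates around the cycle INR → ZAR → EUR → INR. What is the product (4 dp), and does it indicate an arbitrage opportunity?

1.0174 (arbitrage exists)

Around INR → ZAR → EUR → INR: 1 ÷ 4.88685 ÷ 16.1940 ÷ 0.0124206 = 1.017359
Product > 1; profitable direction is INR → ZAR → EUR → INR.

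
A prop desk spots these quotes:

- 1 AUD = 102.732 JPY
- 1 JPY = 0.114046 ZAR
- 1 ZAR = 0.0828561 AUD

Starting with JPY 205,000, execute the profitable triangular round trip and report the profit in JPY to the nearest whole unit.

Profitable loop is JPY → AUD → ZAR → JPY:
JPY 205,000 ÷ 102.732 = AUD 1,995.48
AUD 1,995.48 ÷ 0.0828561 = ZAR 24,083.72
ZAR 24,083.72 ÷ 0.114046 = JPY 211,176
Profit = JPY 211,176 − JPY 205,000

Profit: JPY 6,176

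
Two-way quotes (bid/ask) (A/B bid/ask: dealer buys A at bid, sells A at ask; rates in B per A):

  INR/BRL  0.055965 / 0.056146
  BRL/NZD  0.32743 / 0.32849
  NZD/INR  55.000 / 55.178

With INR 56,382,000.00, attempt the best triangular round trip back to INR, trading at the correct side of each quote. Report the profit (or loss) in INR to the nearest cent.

Net profit: INR 442,829.71

Best loop INR → BRL → NZD → INR:
INR 56,382,000.00 × 0.055965 (sell INR at bid) = BRL 3,155,418.63
BRL 3,155,418.63 × 0.32743 (sell BRL at bid) = NZD 1,033,178.72
NZD 1,033,178.72 × 55.000 (sell NZD at bid) = INR 56,824,829.71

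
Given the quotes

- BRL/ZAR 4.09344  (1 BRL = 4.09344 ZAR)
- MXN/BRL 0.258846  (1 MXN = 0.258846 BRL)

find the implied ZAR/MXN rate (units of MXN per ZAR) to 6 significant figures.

ZAR/MXN = 0.943779

1 ZAR ÷ 4.09344 = 0.244293 BRL
0.244293 BRL ÷ 0.258846 = 0.943779 MXN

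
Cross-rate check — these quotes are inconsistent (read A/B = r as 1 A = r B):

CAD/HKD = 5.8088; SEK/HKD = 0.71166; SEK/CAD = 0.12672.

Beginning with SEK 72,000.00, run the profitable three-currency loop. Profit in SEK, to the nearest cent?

Profitable loop is SEK → CAD → HKD → SEK:
SEK 72,000.00 × 0.12672 = CAD 9,123.84
CAD 9,123.84 × 5.8088 = HKD 52,998.56
HKD 52,998.56 ÷ 0.71166 = SEK 74,471.74
Profit = SEK 74,471.74 − SEK 72,000.00

Profit: SEK 2,471.74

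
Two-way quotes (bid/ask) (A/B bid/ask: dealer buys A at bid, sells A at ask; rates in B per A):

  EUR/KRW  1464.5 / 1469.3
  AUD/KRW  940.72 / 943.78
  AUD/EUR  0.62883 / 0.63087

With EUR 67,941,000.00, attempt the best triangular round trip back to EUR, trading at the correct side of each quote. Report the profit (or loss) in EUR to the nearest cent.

Best loop EUR → AUD → KRW → EUR:
EUR 67,941,000.00 ÷ 0.63087 (buy AUD at ask) = AUD 107,694,136.67
AUD 107,694,136.67 × 940.72 (sell AUD at bid) = KRW 101,310,028,247
KRW 101,310,028,247 ÷ 1469.3 (buy EUR at ask) = EUR 68,951,220.48

Net profit: EUR 1,010,220.48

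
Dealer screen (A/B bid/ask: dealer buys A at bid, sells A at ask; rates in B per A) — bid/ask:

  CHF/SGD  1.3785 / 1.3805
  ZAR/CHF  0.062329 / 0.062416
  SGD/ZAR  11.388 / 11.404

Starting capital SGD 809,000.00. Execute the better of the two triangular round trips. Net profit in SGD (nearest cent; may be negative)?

Net profit: SGD 14,301.62

Best loop SGD → CHF → ZAR → SGD:
SGD 809,000.00 ÷ 1.3805 (buy CHF at ask) = CHF 586,019.56
CHF 586,019.56 ÷ 0.062416 (buy ZAR at ask) = ZAR 9,388,931.65
ZAR 9,388,931.65 ÷ 11.404 (buy SGD at ask) = SGD 823,301.62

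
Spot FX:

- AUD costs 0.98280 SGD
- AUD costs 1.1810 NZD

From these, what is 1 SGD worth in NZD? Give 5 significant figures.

SGD/NZD = 1.2017

1 SGD ÷ 0.98280 = 1.0175 AUD
1.0175 AUD × 1.1810 = 1.20167 NZD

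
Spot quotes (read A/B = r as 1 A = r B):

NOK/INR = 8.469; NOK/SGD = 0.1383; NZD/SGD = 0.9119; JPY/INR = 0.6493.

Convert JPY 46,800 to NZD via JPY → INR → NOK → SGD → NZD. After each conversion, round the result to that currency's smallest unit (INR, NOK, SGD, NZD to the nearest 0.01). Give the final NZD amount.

JPY 46,800 × 0.6493 = INR 30,387.24
INR 30,387.24 ÷ 8.469 = NOK 3,588.06
NOK 3,588.06 × 0.1383 = SGD 496.23
SGD 496.23 ÷ 0.9119 = NZD 544.17

NZD 544.17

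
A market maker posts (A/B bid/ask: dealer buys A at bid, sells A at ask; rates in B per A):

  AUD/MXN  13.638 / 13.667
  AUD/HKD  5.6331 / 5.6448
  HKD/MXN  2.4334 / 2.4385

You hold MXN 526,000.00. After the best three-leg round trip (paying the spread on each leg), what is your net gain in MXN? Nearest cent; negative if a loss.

Best loop MXN → AUD → HKD → MXN:
MXN 526,000.00 ÷ 13.667 (buy AUD at ask) = AUD 38,486.87
AUD 38,486.87 × 5.6331 (sell AUD at bid) = HKD 216,800.37
HKD 216,800.37 × 2.4334 (sell HKD at bid) = MXN 527,562.01

Net profit: MXN 1,562.01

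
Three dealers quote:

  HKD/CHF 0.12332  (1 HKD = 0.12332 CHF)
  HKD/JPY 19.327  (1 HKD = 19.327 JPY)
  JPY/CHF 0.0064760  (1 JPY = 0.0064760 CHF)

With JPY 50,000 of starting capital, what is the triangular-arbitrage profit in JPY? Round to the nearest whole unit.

Profit: JPY 747

Profitable loop is JPY → CHF → HKD → JPY:
JPY 50,000 × 0.0064760 = CHF 323.80
CHF 323.80 ÷ 0.12332 = HKD 2,625.69
HKD 2,625.69 × 19.327 = JPY 50,747
Profit = JPY 50,747 − JPY 50,000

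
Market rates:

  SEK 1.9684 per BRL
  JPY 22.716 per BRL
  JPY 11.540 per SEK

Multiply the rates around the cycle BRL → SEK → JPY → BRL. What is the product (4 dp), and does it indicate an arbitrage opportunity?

Around BRL → SEK → JPY → BRL: 1 × 1.9684 × 11.540 ÷ 22.716 = 0.999971
Product ≈ 1 (deviation 0.003%, within rounding noise).

1.0000 (no arbitrage)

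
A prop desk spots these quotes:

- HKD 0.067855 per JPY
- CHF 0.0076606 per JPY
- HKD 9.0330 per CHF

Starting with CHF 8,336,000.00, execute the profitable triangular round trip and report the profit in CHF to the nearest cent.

Profit: CHF 165,012.36

Profitable loop is CHF → HKD → JPY → CHF:
CHF 8,336,000.00 × 9.0330 = HKD 75,299,088.00
HKD 75,299,088.00 ÷ 0.067855 = JPY 1,109,705,814
JPY 1,109,705,814 × 0.0076606 = CHF 8,501,012.36
Profit = CHF 8,501,012.36 − CHF 8,336,000.00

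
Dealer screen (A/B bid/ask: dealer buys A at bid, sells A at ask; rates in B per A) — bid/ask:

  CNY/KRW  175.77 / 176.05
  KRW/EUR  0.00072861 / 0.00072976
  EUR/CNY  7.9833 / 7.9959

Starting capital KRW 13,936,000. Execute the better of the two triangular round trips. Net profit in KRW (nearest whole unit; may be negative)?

Net profit: KRW 312,215

Best loop KRW → EUR → CNY → KRW:
KRW 13,936,000 × 0.00072861 (sell KRW at bid) = EUR 10,153.91
EUR 10,153.91 × 7.9833 (sell EUR at bid) = CNY 81,061.70
CNY 81,061.70 × 175.77 (sell CNY at bid) = KRW 14,248,215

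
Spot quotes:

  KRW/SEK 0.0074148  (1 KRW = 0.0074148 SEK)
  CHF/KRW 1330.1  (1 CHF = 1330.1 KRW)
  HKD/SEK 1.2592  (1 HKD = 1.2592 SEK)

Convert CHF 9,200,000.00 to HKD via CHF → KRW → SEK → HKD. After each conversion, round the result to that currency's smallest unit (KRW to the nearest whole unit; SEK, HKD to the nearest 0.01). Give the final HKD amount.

HKD 72,057,111.20

CHF 9,200,000.00 × 1330.1 = KRW 12,236,920,000
KRW 12,236,920,000 × 0.0074148 = SEK 90,734,314.42
SEK 90,734,314.42 ÷ 1.2592 = HKD 72,057,111.20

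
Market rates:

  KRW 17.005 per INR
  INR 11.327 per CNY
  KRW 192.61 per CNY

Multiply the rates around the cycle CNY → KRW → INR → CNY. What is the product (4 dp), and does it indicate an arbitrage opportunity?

1.0000 (no arbitrage)

Around CNY → KRW → INR → CNY: 1 × 192.61 ÷ 17.005 ÷ 11.327 = 0.999971
Product ≈ 1 (deviation 0.003%, within rounding noise).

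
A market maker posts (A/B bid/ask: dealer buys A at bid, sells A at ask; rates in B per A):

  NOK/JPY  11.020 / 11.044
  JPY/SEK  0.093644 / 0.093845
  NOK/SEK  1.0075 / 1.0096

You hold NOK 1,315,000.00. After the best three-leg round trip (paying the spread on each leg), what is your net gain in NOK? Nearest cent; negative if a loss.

Best loop NOK → JPY → SEK → NOK:
NOK 1,315,000.00 × 11.020 (sell NOK at bid) = JPY 14,491,300
JPY 14,491,300 × 0.093644 (sell JPY at bid) = SEK 1,357,023.30
SEK 1,357,023.30 ÷ 1.0096 (buy NOK at ask) = NOK 1,344,119.75

Net profit: NOK 29,119.75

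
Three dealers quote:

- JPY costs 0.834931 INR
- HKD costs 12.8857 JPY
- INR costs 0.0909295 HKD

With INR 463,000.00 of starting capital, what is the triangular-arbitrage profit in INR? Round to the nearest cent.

Profitable loop is INR → JPY → HKD → INR:
INR 463,000.00 ÷ 0.834931 = JPY 554,537
JPY 554,537 ÷ 12.8857 = HKD 43,035.06
HKD 43,035.06 ÷ 0.0909295 = INR 473,279.38
Profit = INR 473,279.38 − INR 463,000.00

Profit: INR 10,279.38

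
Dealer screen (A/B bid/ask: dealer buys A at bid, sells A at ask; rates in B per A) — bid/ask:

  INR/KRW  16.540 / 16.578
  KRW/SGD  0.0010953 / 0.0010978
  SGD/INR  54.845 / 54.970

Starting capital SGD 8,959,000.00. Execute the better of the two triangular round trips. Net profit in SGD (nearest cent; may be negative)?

Best loop SGD → KRW → INR → SGD:
SGD 8,959,000.00 ÷ 0.0010978 (buy KRW at ask) = KRW 8,160,867,189
KRW 8,160,867,189 ÷ 16.578 (buy INR at ask) = INR 492,270,912.59
INR 492,270,912.59 ÷ 54.970 (buy SGD at ask) = SGD 8,955,264.92

Net result: SGD -3,735.08 (no profitable arbitrage after spreads)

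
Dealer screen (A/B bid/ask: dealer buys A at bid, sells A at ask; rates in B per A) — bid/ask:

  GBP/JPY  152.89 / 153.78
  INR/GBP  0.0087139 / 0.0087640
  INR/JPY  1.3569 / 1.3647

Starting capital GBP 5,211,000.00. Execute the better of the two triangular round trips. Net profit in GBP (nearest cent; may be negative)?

Best loop GBP → INR → JPY → GBP:
GBP 5,211,000.00 ÷ 0.0087640 (buy INR at ask) = INR 594,591,510.73
INR 594,591,510.73 × 1.3569 (sell INR at bid) = JPY 806,801,221
JPY 806,801,221 ÷ 153.78 (buy GBP at ask) = GBP 5,246,463.92

Net profit: GBP 35,463.92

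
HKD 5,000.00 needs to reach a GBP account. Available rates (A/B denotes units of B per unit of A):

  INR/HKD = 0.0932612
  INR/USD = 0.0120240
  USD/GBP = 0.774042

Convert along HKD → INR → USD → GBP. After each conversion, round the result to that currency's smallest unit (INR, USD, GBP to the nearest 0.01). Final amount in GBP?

GBP 498.98

HKD 5,000.00 ÷ 0.0932612 = INR 53,612.86
INR 53,612.86 × 0.0120240 = USD 644.64
USD 644.64 × 0.774042 = GBP 498.98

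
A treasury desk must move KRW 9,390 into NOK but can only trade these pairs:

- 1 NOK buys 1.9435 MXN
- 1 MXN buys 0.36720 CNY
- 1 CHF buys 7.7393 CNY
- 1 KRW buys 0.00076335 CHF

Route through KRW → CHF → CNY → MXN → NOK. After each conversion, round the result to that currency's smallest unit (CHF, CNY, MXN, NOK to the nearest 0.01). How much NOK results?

KRW 9,390 × 0.00076335 = CHF 7.17
CHF 7.17 × 7.7393 = CNY 55.49
CNY 55.49 ÷ 0.36720 = MXN 151.12
MXN 151.12 ÷ 1.9435 = NOK 77.76

NOK 77.76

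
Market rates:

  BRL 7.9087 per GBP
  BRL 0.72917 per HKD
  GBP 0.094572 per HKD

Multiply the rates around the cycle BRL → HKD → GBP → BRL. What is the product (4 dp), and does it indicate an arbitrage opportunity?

1.0257 (arbitrage exists)

Around BRL → HKD → GBP → BRL: 1 ÷ 0.72917 × 0.094572 × 7.9087 = 1.025744
Product > 1; profitable direction is BRL → HKD → GBP → BRL.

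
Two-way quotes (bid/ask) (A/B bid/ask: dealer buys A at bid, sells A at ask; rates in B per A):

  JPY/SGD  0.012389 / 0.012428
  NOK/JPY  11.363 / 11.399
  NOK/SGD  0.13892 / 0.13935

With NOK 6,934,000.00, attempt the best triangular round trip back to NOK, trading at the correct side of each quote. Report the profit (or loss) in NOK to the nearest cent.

Net profit: NOK 70,967.49

Best loop NOK → JPY → SGD → NOK:
NOK 6,934,000.00 × 11.363 (sell NOK at bid) = JPY 78,791,042
JPY 78,791,042 × 0.012389 (sell JPY at bid) = SGD 976,142.22
SGD 976,142.22 ÷ 0.13935 (buy NOK at ask) = NOK 7,004,967.49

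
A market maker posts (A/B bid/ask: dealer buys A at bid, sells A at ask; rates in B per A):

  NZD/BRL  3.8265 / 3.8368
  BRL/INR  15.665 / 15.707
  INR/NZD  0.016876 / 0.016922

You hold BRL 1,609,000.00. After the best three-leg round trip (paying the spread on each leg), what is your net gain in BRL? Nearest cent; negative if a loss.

Net profit: BRL 18,637.46

Best loop BRL → INR → NZD → BRL:
BRL 1,609,000.00 × 15.665 (sell BRL at bid) = INR 25,204,985.00
INR 25,204,985.00 × 0.016876 (sell INR at bid) = NZD 425,359.33
NZD 425,359.33 × 3.8265 (sell NZD at bid) = BRL 1,627,637.46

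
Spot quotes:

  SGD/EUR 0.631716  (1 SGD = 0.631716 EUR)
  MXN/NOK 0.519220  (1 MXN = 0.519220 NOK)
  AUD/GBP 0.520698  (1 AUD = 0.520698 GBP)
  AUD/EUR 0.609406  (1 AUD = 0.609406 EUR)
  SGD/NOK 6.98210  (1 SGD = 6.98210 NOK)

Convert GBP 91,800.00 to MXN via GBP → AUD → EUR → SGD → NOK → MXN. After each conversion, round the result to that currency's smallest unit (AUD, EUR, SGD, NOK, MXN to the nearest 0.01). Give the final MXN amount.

GBP 91,800.00 ÷ 0.520698 = AUD 176,301.81
AUD 176,301.81 × 0.609406 = EUR 107,439.38
EUR 107,439.38 ÷ 0.631716 = SGD 170,075.45
SGD 170,075.45 × 6.98210 = NOK 1,187,483.80
NOK 1,187,483.80 ÷ 0.519220 = MXN 2,287,053.27

MXN 2,287,053.27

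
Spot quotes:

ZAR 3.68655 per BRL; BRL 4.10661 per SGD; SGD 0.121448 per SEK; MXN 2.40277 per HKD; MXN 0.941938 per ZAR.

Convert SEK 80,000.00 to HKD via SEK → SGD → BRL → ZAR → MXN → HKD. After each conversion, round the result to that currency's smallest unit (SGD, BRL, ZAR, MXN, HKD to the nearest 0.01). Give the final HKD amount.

HKD 57,662.59

SEK 80,000.00 × 0.121448 = SGD 9,715.84
SGD 9,715.84 × 4.10661 = BRL 39,899.17
BRL 39,899.17 × 3.68655 = ZAR 147,090.29
ZAR 147,090.29 × 0.941938 = MXN 138,549.93
MXN 138,549.93 ÷ 2.40277 = HKD 57,662.59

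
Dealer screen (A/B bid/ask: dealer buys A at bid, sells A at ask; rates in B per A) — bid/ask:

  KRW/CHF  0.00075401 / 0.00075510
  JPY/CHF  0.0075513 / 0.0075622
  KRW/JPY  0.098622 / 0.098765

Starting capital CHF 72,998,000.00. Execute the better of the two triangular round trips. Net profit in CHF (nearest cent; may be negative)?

Net profit: CHF 696,799.23

Best loop CHF → JPY → KRW → CHF:
CHF 72,998,000.00 ÷ 0.0075622 (buy JPY at ask) = JPY 9,653,011,029
JPY 9,653,011,029 ÷ 0.098765 (buy KRW at ask) = KRW 97,737,164,264
KRW 97,737,164,264 × 0.00075401 (sell KRW at bid) = CHF 73,694,799.23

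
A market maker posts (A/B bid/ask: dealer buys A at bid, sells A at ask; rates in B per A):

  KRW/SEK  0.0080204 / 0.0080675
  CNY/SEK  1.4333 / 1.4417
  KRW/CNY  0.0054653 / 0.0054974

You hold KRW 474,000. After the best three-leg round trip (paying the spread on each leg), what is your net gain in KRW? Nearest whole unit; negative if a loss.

Net profit: KRW 5,670

Best loop KRW → SEK → CNY → KRW:
KRW 474,000 × 0.0080204 (sell KRW at bid) = SEK 3,801.67
SEK 3,801.67 ÷ 1.4417 (buy CNY at ask) = CNY 2,636.94
CNY 2,636.94 ÷ 0.0054974 (buy KRW at ask) = KRW 479,670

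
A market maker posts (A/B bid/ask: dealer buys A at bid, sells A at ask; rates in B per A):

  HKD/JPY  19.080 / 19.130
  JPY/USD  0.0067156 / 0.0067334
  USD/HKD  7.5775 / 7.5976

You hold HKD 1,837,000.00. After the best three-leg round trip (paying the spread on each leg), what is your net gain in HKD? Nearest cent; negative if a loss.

Best loop HKD → USD → JPY → HKD:
HKD 1,837,000.00 ÷ 7.5976 (buy USD at ask) = USD 241,786.88
USD 241,786.88 ÷ 0.0067334 (buy JPY at ask) = JPY 35,908,587
JPY 35,908,587 ÷ 19.130 (buy HKD at ask) = HKD 1,877,082.44

Net profit: HKD 40,082.44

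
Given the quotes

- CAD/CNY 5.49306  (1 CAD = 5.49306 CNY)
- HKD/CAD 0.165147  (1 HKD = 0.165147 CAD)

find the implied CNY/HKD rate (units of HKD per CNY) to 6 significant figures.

CNY/HKD = 1.10234

1 CNY ÷ 5.49306 = 0.182048 CAD
0.182048 CAD ÷ 0.165147 = 1.10234 HKD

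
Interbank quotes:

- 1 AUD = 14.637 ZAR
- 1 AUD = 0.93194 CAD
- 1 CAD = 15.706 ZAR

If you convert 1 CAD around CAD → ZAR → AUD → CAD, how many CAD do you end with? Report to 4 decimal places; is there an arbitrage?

1.0000 (no arbitrage)

Around CAD → ZAR → AUD → CAD: 1 × 15.706 ÷ 14.637 × 0.93194 = 1.000003
Product ≈ 1 (deviation 0.000%, within rounding noise).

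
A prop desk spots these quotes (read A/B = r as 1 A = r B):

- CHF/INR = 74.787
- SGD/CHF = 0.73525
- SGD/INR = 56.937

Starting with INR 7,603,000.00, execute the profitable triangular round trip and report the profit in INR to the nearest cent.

Profit: INR 269,604.34

Profitable loop is INR → CHF → SGD → INR:
INR 7,603,000.00 ÷ 74.787 = CHF 101,662.05
CHF 101,662.05 ÷ 0.73525 = SGD 138,268.69
SGD 138,268.69 × 56.937 = INR 7,872,604.34
Profit = INR 7,872,604.34 − INR 7,603,000.00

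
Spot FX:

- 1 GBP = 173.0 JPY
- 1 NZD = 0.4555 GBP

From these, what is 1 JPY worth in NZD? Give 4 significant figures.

1 JPY ÷ 173.0 = 0.00578035 GBP
0.00578035 GBP ÷ 0.4555 = 0.0126901 NZD

JPY/NZD = 0.01269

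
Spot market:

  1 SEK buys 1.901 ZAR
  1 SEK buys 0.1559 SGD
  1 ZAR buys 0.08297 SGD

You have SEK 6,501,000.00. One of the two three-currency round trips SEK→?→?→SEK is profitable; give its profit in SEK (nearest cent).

Profit: SEK 76,142.60

Profitable loop is SEK → ZAR → SGD → SEK:
SEK 6,501,000.00 × 1.901 = ZAR 12,358,401.00
ZAR 12,358,401.00 × 0.08297 = SGD 1,025,376.53
SGD 1,025,376.53 ÷ 0.1559 = SEK 6,577,142.60
Profit = SEK 6,577,142.60 − SEK 6,501,000.00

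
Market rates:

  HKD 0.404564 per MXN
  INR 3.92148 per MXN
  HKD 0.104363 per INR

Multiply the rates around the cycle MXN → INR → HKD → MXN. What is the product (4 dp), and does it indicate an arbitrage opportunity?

1.0116 (arbitrage exists)

Around MXN → INR → HKD → MXN: 1 × 3.92148 × 0.104363 ÷ 0.404564 = 1.011601
Product > 1; profitable direction is MXN → INR → HKD → MXN.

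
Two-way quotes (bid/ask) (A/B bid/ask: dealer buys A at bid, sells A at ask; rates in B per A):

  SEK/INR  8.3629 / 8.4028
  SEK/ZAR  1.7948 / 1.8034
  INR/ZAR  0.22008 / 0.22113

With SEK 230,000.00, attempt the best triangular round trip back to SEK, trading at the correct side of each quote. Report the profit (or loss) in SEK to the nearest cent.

Net profit: SEK 4,732.51

Best loop SEK → INR → ZAR → SEK:
SEK 230,000.00 × 8.3629 (sell SEK at bid) = INR 1,923,467.00
INR 1,923,467.00 × 0.22008 (sell INR at bid) = ZAR 423,316.62
ZAR 423,316.62 ÷ 1.8034 (buy SEK at ask) = SEK 234,732.51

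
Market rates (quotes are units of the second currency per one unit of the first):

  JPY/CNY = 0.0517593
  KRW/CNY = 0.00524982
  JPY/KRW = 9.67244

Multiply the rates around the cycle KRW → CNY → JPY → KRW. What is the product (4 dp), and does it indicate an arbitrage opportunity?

0.9811 (arbitrage exists)

Around KRW → CNY → JPY → KRW: 1 × 0.00524982 ÷ 0.0517593 × 9.67244 = 0.981052
Product < 1; profitable direction is KRW → JPY → CNY → KRW.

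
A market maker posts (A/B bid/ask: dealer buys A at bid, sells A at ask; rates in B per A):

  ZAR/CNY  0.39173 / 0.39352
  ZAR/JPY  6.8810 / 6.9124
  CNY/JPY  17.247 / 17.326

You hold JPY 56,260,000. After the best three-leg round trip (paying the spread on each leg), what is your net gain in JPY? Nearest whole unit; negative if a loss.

Best loop JPY → CNY → ZAR → JPY:
JPY 56,260,000 ÷ 17.326 (buy CNY at ask) = CNY 3,247,143.02
CNY 3,247,143.02 ÷ 0.39352 (buy ZAR at ask) = ZAR 8,251,532.38
ZAR 8,251,532.38 × 6.8810 (sell ZAR at bid) = JPY 56,778,794

Net profit: JPY 518,794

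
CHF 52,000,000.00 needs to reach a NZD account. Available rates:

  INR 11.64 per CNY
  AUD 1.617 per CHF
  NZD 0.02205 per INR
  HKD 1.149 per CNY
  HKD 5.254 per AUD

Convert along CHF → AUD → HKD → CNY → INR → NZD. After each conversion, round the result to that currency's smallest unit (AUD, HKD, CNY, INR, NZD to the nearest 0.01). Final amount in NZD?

CHF 52,000,000.00 × 1.617 = AUD 84,084,000.00
AUD 84,084,000.00 × 5.254 = HKD 441,777,336.00
HKD 441,777,336.00 ÷ 1.149 = CNY 384,488,543.08
CNY 384,488,543.08 × 11.64 = INR 4,475,446,641.45
INR 4,475,446,641.45 × 0.02205 = NZD 98,683,598.44

NZD 98,683,598.44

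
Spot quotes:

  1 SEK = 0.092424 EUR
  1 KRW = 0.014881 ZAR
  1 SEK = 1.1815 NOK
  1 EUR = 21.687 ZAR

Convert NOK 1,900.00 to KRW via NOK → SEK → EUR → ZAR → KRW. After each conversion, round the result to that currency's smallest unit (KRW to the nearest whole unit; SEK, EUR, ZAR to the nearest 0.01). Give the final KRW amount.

NOK 1,900.00 ÷ 1.1815 = SEK 1,608.13
SEK 1,608.13 × 0.092424 = EUR 148.63
EUR 148.63 × 21.687 = ZAR 3,223.34
ZAR 3,223.34 ÷ 0.014881 = KRW 216,608

KRW 216,608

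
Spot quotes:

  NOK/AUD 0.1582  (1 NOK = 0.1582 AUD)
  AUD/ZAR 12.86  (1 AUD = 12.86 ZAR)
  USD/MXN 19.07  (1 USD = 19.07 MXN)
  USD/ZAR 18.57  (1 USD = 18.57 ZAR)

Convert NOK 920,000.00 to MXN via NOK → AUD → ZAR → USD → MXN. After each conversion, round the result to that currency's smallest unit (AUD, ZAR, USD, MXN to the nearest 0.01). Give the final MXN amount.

MXN 1,922,091.62

NOK 920,000.00 × 0.1582 = AUD 145,544.00
AUD 145,544.00 × 12.86 = ZAR 1,871,695.84
ZAR 1,871,695.84 ÷ 18.57 = USD 100,791.38
USD 100,791.38 × 19.07 = MXN 1,922,091.62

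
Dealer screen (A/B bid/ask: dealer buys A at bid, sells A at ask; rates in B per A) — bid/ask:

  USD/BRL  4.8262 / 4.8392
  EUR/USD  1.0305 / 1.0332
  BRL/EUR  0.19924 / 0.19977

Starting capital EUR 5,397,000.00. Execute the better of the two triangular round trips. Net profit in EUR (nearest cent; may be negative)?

Best loop EUR → BRL → USD → EUR:
EUR 5,397,000.00 ÷ 0.19977 (buy BRL at ask) = BRL 27,016,068.48
BRL 27,016,068.48 ÷ 4.8392 (buy USD at ask) = USD 5,582,755.10
USD 5,582,755.10 ÷ 1.0332 (buy EUR at ask) = EUR 5,403,363.43

Net profit: EUR 6,363.43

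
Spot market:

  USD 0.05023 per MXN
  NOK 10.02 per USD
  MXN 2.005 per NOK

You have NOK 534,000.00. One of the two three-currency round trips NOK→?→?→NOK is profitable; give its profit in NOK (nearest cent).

Profit: NOK 4,873.14

Profitable loop is NOK → MXN → USD → NOK:
NOK 534,000.00 × 2.005 = MXN 1,070,670.00
MXN 1,070,670.00 × 0.05023 = USD 53,779.75
USD 53,779.75 × 10.02 = NOK 538,873.14
Profit = NOK 538,873.14 − NOK 534,000.00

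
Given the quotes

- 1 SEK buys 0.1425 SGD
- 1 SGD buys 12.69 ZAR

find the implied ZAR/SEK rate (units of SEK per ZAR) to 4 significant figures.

1 ZAR ÷ 12.69 = 0.0788022 SGD
0.0788022 SGD ÷ 0.1425 = 0.552998 SEK

ZAR/SEK = 0.5530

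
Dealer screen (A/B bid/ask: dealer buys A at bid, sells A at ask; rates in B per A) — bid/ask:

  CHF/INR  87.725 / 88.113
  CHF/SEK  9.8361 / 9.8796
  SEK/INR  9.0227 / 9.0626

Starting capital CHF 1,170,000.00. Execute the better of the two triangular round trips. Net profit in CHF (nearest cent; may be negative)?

Net profit: CHF 8,434.17

Best loop CHF → SEK → INR → CHF:
CHF 1,170,000.00 × 9.8361 (sell CHF at bid) = SEK 11,508,237.00
SEK 11,508,237.00 × 9.0227 (sell SEK at bid) = INR 103,835,369.98
INR 103,835,369.98 ÷ 88.113 (buy CHF at ask) = CHF 1,178,434.17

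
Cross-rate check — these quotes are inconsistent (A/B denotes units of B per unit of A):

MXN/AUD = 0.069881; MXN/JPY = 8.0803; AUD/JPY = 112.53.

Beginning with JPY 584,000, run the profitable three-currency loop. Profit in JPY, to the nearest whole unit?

Profitable loop is JPY → AUD → MXN → JPY:
JPY 584,000 ÷ 112.53 = AUD 5,189.73
AUD 5,189.73 ÷ 0.069881 = MXN 74,265.21
MXN 74,265.21 × 8.0803 = JPY 600,085
Profit = JPY 600,085 − JPY 584,000

Profit: JPY 16,085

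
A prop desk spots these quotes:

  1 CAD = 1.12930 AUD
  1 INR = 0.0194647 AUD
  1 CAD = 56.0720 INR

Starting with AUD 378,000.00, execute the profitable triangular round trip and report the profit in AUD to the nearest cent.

Profitable loop is AUD → INR → CAD → AUD:
AUD 378,000.00 ÷ 0.0194647 = INR 19,419,770.15
INR 19,419,770.15 ÷ 56.0720 = CAD 346,336.32
CAD 346,336.32 × 1.12930 = AUD 391,117.61
Profit = AUD 391,117.61 − AUD 378,000.00

Profit: AUD 13,117.61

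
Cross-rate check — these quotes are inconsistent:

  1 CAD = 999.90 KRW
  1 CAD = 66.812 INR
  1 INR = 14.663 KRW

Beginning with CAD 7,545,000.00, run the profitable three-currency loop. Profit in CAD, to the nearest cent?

Profitable loop is CAD → KRW → INR → CAD:
CAD 7,545,000.00 × 999.90 = KRW 7,544,245,500
KRW 7,544,245,500 ÷ 14.663 = INR 514,509,002.25
INR 514,509,002.25 ÷ 66.812 = CAD 7,700,847.19
Profit = CAD 7,700,847.19 − CAD 7,545,000.00

Profit: CAD 155,847.19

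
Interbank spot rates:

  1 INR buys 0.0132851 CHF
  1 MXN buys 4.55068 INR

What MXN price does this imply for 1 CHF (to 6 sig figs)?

CHF/MXN = 16.5409

1 CHF ÷ 0.0132851 = 75.2723 INR
75.2723 INR ÷ 4.55068 = 16.5409 MXN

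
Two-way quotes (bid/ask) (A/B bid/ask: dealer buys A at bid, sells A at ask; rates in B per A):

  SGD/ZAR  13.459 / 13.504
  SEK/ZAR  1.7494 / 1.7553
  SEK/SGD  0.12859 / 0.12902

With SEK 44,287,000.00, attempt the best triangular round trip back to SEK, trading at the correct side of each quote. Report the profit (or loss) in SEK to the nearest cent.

Net profit: SEK 180,828.04

Best loop SEK → ZAR → SGD → SEK:
SEK 44,287,000.00 × 1.7494 (sell SEK at bid) = ZAR 77,475,677.80
ZAR 77,475,677.80 ÷ 13.504 (buy SGD at ask) = SGD 5,737,239.17
SGD 5,737,239.17 ÷ 0.12902 (buy SEK at ask) = SEK 44,467,828.04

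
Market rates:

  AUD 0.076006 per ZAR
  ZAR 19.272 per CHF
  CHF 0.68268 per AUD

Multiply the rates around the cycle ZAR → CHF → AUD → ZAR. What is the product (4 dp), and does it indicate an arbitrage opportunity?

1.0000 (no arbitrage)

Around ZAR → CHF → AUD → ZAR: 1 ÷ 19.272 ÷ 0.68268 ÷ 0.076006 = 1.000019
Product ≈ 1 (deviation 0.002%, within rounding noise).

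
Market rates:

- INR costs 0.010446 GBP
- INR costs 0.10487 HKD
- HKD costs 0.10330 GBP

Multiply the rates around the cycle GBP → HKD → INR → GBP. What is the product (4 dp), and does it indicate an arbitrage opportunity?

Around GBP → HKD → INR → GBP: 1 ÷ 0.10330 ÷ 0.10487 × 0.010446 = 0.964270
Product < 1; profitable direction is GBP → INR → HKD → GBP.

0.9643 (arbitrage exists)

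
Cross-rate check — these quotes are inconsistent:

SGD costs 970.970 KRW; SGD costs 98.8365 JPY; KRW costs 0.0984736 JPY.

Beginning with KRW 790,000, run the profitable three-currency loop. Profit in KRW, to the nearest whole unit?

Profit: KRW 26,618

Profitable loop is KRW → SGD → JPY → KRW:
KRW 790,000 ÷ 970.970 = SGD 813.62
SGD 813.62 × 98.8365 = JPY 80,415
JPY 80,415 ÷ 0.0984736 = KRW 816,618
Profit = KRW 816,618 − KRW 790,000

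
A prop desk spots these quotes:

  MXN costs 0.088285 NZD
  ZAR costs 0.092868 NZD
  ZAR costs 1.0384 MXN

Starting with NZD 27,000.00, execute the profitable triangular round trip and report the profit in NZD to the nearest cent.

Profitable loop is NZD → MXN → ZAR → NZD:
NZD 27,000.00 ÷ 0.088285 = MXN 305,827.72
MXN 305,827.72 ÷ 1.0384 = ZAR 294,518.22
ZAR 294,518.22 × 0.092868 = NZD 27,351.32
Profit = NZD 27,351.32 − NZD 27,000.00

Profit: NZD 351.32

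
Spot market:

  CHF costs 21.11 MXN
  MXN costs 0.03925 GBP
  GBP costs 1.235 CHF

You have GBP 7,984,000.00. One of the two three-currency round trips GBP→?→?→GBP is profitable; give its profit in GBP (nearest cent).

Profit: GBP 185,874.41

Profitable loop is GBP → CHF → MXN → GBP:
GBP 7,984,000.00 × 1.235 = CHF 9,860,240.00
CHF 9,860,240.00 × 21.11 = MXN 208,149,666.40
MXN 208,149,666.40 × 0.03925 = GBP 8,169,874.41
Profit = GBP 8,169,874.41 − GBP 7,984,000.00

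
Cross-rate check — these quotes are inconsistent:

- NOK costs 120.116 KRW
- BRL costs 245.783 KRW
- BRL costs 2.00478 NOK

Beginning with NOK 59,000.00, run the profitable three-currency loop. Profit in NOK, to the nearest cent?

Profit: NOK 1,219.38

Profitable loop is NOK → BRL → KRW → NOK:
NOK 59,000.00 ÷ 2.00478 = BRL 29,429.66
BRL 29,429.66 × 245.783 = KRW 7,233,311
KRW 7,233,311 ÷ 120.116 = NOK 60,219.38
Profit = NOK 60,219.38 − NOK 59,000.00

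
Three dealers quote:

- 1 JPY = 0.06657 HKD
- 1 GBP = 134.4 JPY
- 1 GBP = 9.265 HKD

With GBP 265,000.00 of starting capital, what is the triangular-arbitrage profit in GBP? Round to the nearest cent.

Profit: GBP 9,418.55

Profitable loop is GBP → HKD → JPY → GBP:
GBP 265,000.00 × 9.265 = HKD 2,455,225.00
HKD 2,455,225.00 ÷ 0.06657 = JPY 36,881,854
JPY 36,881,854 ÷ 134.4 = GBP 274,418.55
Profit = GBP 274,418.55 − GBP 265,000.00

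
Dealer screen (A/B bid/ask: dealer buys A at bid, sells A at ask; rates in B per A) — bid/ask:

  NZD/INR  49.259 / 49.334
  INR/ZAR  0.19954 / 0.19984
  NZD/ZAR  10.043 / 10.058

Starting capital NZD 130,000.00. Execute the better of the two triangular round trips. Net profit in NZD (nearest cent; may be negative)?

Best loop NZD → ZAR → INR → NZD:
NZD 130,000.00 × 10.043 (sell NZD at bid) = ZAR 1,305,590.00
ZAR 1,305,590.00 ÷ 0.19984 (buy INR at ask) = INR 6,533,176.54
INR 6,533,176.54 ÷ 49.334 (buy NZD at ask) = NZD 132,427.46

Net profit: NZD 2,427.46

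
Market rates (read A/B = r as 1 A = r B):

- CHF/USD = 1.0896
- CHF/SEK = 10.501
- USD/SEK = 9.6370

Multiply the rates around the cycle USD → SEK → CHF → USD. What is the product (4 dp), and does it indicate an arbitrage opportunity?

Around USD → SEK → CHF → USD: 1 × 9.6370 ÷ 10.501 × 1.0896 = 0.999950
Product ≈ 1 (deviation 0.005%, within rounding noise).

1.0000 (no arbitrage)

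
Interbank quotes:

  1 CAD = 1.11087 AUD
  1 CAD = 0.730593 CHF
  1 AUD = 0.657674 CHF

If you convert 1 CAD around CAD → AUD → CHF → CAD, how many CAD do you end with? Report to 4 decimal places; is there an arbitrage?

Around CAD → AUD → CHF → CAD: 1 × 1.11087 × 0.657674 ÷ 0.730593 = 0.999996
Product ≈ 1 (deviation 0.000%, within rounding noise).

1.0000 (no arbitrage)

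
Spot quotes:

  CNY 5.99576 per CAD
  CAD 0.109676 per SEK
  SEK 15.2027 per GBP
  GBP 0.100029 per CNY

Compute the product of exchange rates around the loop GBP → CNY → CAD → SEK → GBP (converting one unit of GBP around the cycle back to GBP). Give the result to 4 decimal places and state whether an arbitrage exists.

1.0000 (no arbitrage)

Around GBP → CNY → CAD → SEK → GBP: 1 ÷ 0.100029 ÷ 5.99576 ÷ 0.109676 ÷ 15.2027 = 0.999994
Product ≈ 1 (deviation 0.001%, within rounding noise).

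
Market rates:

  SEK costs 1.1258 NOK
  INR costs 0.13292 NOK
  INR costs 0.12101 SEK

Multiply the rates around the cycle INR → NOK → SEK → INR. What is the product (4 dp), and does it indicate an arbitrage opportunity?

Around INR → NOK → SEK → INR: 1 × 0.13292 ÷ 1.1258 ÷ 0.12101 = 0.975681
Product < 1; profitable direction is INR → SEK → NOK → INR.

0.9757 (arbitrage exists)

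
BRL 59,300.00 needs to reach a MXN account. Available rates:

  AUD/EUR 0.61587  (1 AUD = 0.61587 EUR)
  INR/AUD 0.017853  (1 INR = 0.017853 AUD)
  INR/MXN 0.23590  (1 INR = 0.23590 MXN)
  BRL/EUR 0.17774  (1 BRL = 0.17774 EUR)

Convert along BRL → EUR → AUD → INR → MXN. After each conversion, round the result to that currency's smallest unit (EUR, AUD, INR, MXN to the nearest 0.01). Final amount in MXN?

BRL 59,300.00 × 0.17774 = EUR 10,539.98
EUR 10,539.98 ÷ 0.61587 = AUD 17,113.97
AUD 17,113.97 ÷ 0.017853 = INR 958,604.72
INR 958,604.72 × 0.23590 = MXN 226,134.85

MXN 226,134.85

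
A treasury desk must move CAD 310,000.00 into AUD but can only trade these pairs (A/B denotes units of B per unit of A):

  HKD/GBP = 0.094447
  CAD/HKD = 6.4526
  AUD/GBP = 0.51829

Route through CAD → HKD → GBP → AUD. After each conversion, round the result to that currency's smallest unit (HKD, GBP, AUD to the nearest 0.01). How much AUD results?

CAD 310,000.00 × 6.4526 = HKD 2,000,306.00
HKD 2,000,306.00 × 0.094447 = GBP 188,922.90
GBP 188,922.90 ÷ 0.51829 = AUD 364,511.95

AUD 364,511.95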